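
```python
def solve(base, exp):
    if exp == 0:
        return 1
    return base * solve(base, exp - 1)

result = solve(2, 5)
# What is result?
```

solve(2, 5) = 2 * 2 * 2 * 2 * 2 = 32

Answer: 32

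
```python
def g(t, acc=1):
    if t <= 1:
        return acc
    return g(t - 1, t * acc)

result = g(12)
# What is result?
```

Accumulator trace (n, acc): (12, 1) -> (11, 12) -> (10, 132) -> (9, 1320) -> (8, 11880) -> (7, 95040) -> (6, 665280) -> (5, 3991680) -> (4, 19958400) -> (3, 79833600) -> (2, 239500800) -> (1, 479001600) -> return 479001600

Answer: 479001600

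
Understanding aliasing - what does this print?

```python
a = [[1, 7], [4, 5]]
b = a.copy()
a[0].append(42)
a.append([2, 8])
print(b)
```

Key concept: shallow copy with nested lists.
Step by step:
`a = [[1, 7], [4, 5]]` → a = [[1, 7], [4, 5]]
`b = a.copy()` → b = [[1, 7], [4, 5]]
`a[0].append(42)` → a = [[1, 7, 42], [4, 5]]; b = [[1, 7, 42], [4, 5]]
`a.append([2, 8])` → a = [[1, 7, 42], [4, 5], [2, 8]]
`print(b)` → prints [[1, 7, 42], [4, 5]]

Answer: [[1, 7, 42], [4, 5]]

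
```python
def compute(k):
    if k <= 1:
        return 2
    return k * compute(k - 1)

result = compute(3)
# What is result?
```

compute(3) = 3 * 2 * 2 = 12

Answer: 12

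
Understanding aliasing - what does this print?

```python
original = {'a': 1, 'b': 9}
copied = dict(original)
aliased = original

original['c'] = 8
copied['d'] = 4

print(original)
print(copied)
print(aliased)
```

Key concept: dict() creates copy, assignment creates alias.
Step by step:
`original = {'a': 1, 'b': 9}` → original = {'a': 1, 'b': 9}
`copied = dict(original)` → copied = {'a': 1, 'b': 9}
`aliased = original` → aliased = {'a': 1, 'b': 9} (same object as original)
`original['c'] = 8` → original = {'a': 1, 'b': 9, 'c': 8} (same object as aliased); aliased = {'a': 1, 'b': 9, 'c': 8} (same object as original)
`copied['d'] = 4` → copied = {'a': 1, 'b': 9, 'd': 4}
`print(original)` → prints {'a': 1, 'b': 9, 'c': 8}
`print(copied)` → prints {'a': 1, 'b': 9, 'd': 4}
`print(aliased)` → prints {'a': 1, 'b': 9, 'c': 8}

Answer:
{'a': 1, 'b': 9, 'c': 8}
{'a': 1, 'b': 9, 'd': 4}
{'a': 1, 'b': 9, 'c': 8}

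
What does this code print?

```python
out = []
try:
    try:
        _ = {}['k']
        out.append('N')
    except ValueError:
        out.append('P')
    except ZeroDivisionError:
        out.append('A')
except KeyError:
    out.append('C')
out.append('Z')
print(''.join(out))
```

Execution trace: 'C' (outer except KeyError) → 'Z' (after the try/except). Output: CZ

Answer: CZ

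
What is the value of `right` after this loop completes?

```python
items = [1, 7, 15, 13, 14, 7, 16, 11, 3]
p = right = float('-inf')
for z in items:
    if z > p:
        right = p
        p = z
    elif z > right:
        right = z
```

Second largest (with repeats) in [1, 7, 15, 13, 14, 7, 16, 11, 3]
`right` takes the values: -inf → 1 → 7 → 13 → 14 → 15

Answer: 15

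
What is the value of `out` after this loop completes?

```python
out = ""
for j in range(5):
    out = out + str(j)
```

Concatenate digits 0 to 4
`out` takes the values: "" → "0" → "01" → "012" → "0123" → "01234"

Answer: "01234"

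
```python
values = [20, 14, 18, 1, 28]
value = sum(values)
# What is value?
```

Trace:
`values = [20, 14, 18, 1, 28]` → values = [20, 14, 18, 1, 28]
`value = sum(values)` → value = 81
So value = 81

Answer: 81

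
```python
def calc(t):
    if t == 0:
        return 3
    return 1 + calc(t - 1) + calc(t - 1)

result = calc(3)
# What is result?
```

calc(t) = 1 + 2·calc(t-1), calc(0)=3. Closed form: (3+1)·2^3 - 1 = 31.

Answer: 31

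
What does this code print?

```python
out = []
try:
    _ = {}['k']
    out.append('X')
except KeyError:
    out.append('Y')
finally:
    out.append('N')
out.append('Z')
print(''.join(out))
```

Execution trace: 'Y' (except KeyError) → 'N' (finally) → 'Z' (after the try/except). Output: YNZ

Answer: YNZ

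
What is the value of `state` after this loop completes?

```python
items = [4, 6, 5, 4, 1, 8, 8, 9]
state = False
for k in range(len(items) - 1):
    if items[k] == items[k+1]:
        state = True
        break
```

Check consecutive duplicates in [4, 6, 5, 4, 1, 8, 8, 9]
`state` takes the values: False → True

Answer: True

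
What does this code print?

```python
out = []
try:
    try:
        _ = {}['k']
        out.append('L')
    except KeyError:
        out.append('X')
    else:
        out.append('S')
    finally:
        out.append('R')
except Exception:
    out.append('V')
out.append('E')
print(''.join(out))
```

Execution trace: 'X' (inner except KeyError) → 'R' (inner finally) → 'E' (after the try/except). Output: XRE

Answer: XRE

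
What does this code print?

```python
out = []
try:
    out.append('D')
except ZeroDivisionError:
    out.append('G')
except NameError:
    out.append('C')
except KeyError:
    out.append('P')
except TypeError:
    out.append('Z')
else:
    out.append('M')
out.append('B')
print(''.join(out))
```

Execution trace: 'D' (try body, no exception) → 'M' (else) → 'B' (after the try/except). Output: DMB

Answer: DMB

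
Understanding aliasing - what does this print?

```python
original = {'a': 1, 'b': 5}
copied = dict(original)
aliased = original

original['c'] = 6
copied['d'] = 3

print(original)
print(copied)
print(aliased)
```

Key concept: dict() creates copy, assignment creates alias.
Step by step:
`original = {'a': 1, 'b': 5}` → original = {'a': 1, 'b': 5}
`copied = dict(original)` → copied = {'a': 1, 'b': 5}
`aliased = original` → aliased = {'a': 1, 'b': 5} (same object as original)
`original['c'] = 6` → original = {'a': 1, 'b': 5, 'c': 6} (same object as aliased); aliased = {'a': 1, 'b': 5, 'c': 6} (same object as original)
`copied['d'] = 3` → copied = {'a': 1, 'b': 5, 'd': 3}
`print(original)` → prints {'a': 1, 'b': 5, 'c': 6}
`print(copied)` → prints {'a': 1, 'b': 5, 'd': 3}
`print(aliased)` → prints {'a': 1, 'b': 5, 'c': 6}

Answer:
{'a': 1, 'b': 5, 'c': 6}
{'a': 1, 'b': 5, 'd': 3}
{'a': 1, 'b': 5, 'c': 6}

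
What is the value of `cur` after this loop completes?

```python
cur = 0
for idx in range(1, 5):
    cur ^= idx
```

XOR of 1 to 4
`cur` takes the values: 0 → 1 → 3 → 0 → 4

Answer: 4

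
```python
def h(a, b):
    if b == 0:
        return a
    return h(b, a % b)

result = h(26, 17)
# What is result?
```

h(26, 17) -> h(17, 9) -> h(9, 8) -> h(8, 1) -> h(1, 0) -> 1

Answer: 1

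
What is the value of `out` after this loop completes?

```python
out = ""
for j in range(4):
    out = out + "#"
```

Repeat '#' 4 times
`out` takes the values: "" → "#" → "##" → "###" → "####"

Answer: "####"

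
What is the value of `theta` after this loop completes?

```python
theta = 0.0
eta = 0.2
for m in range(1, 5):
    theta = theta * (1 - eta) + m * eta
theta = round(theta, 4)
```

Moving average with lr=0.2
`theta` takes the values: 0.0 → 0.2 → 0.56 → 1.048 → 1.6384

Answer: 1.6384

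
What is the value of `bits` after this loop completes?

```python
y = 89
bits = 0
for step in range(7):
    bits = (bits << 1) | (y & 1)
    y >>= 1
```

Reverse lowest 7 bits of 89
`bits` takes the values: 0 → 1 → 2 → 4 → 9 → 19 → 38 → 77

Answer: 77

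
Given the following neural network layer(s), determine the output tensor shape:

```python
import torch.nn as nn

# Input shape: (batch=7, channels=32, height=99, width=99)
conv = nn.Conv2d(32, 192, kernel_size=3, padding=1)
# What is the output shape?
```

Input: (7, 32, 99, 99) -> Output: (7, 192, 99, 99)

Answer: (7, 192, 99, 99)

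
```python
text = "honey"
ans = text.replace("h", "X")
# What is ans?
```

Trace:
`text = "honey"` → text = 'honey'
`ans = text.replace("h", "X")` → ans = 'Xoney'
So ans = 'Xoney'

Answer: 'Xoney'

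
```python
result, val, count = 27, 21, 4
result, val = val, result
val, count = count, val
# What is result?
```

Trace:
`result, val, count = 27, 21, 4` → result = 27; val = 21; count = 4
`result, val = val, result` → result = 21; val = 27
`val, count = count, val` → val = 4; count = 27
So result = 21

Answer: 21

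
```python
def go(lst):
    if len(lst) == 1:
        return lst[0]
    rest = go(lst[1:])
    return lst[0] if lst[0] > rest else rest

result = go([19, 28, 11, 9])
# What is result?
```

Recursive max over [19, 28, 11, 9] = 28

Answer: 28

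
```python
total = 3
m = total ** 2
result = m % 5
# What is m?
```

Trace:
`total = 3` → total = 3
`m = total ** 2` → m = 9
`result = m % 5` → result = 4
So m = 9

Answer: 9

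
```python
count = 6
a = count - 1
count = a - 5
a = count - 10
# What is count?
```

Trace:
`count = 6` → count = 6
`a = count - 1` → a = 5
`count = a - 5` → count = 0
`a = count - 10` → a = -10
So count = 0

Answer: 0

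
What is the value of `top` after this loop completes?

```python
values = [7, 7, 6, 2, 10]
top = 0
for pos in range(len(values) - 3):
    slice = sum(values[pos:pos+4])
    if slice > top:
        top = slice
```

Max sum of 4-element window in [7, 7, 6, 2, 10]
`top` takes the values: 0 → 22 → 25

Answer: 25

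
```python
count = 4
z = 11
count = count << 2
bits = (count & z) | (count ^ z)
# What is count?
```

Trace:
`count = 4` → count = 4
`z = 11` → z = 11
`count = count << 2` → count = 16
`bits = (count & z) | (count ^ z)` → bits = 27
So count = 16

Answer: 16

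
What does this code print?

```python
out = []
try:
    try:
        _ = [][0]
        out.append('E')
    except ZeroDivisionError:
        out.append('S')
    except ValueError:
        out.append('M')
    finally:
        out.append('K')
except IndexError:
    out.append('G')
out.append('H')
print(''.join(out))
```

Execution trace: 'K' (finally) → 'G' (outer except IndexError) → 'H' (after the try/except). Output: KGH

Answer: KGH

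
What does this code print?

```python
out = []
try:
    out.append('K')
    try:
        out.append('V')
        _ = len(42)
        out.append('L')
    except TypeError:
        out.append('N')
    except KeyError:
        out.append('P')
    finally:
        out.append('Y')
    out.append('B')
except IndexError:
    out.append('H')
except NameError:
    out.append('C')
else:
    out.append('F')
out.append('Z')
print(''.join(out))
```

Execution trace: 'K' (try body) → 'V' (inner try body) → 'N' (inner except TypeError) → 'Y' (inner finally) → 'B' (try body, no exception) → 'F' (else) → 'Z' (after the try/except). Output: KVNYBFZ

Answer: KVNYBFZ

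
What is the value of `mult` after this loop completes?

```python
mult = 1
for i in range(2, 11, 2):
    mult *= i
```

Product of even numbers 2 to 10
`mult` takes the values: 1 → 2 → 8 → 48 → 384 → 3840

Answer: 3840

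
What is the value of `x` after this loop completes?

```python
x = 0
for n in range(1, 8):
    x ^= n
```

XOR of 1 to 7
`x` takes the values: 0 → 1 → 3 → 0 → 4 → 1 → 7 → 0

Answer: 0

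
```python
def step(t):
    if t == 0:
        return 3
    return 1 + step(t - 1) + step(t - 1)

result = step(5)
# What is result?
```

step(t) = 1 + 2·step(t-1), step(0)=3. Closed form: (3+1)·2^5 - 1 = 127.

Answer: 127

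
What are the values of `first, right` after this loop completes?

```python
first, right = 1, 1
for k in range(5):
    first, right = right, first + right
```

Fibonacci: after 5 iterations
`first, right` takes the values: (1, 1) → (1, 2) → (2, 3) → (3, 5) → (5, 8) → (8, 13)

Answer: 8, 13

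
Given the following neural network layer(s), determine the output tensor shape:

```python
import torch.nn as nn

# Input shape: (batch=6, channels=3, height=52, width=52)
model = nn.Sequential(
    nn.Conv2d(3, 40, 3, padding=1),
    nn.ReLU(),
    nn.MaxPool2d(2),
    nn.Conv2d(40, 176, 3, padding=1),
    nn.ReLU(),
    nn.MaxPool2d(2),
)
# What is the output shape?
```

Input: (6, 3, 52, 52) -> after first Conv2d: (6, 40, 52, 52) -> after first MaxPool2d: (6, 40, 26, 26) -> after second Conv2d: (6, 176, 26, 26) -> Output: (6, 176, 13, 13)

Answer: (6, 176, 13, 13)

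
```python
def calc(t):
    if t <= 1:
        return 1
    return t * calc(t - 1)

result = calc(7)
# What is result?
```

calc(7) = 7 * 6 * 5 * 4 * 3 * 2 * 1 = 5040

Answer: 5040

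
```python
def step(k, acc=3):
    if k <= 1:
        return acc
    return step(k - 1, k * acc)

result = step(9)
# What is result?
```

Accumulator trace (n, acc): (9, 3) -> (8, 27) -> (7, 216) -> (6, 1512) -> (5, 9072) -> (4, 45360) -> (3, 181440) -> (2, 544320) -> (1, 1088640) -> return 1088640

Answer: 1088640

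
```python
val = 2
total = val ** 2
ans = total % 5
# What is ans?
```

Trace:
`val = 2` → val = 2
`total = val ** 2` → total = 4
`ans = total % 5` → ans = 4
So ans = 4

Answer: 4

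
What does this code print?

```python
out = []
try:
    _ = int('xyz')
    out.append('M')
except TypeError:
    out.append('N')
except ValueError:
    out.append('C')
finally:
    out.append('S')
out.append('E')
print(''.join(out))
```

Execution trace: 'C' (except ValueError) → 'S' (finally) → 'E' (after the try/except). Output: CSE

Answer: CSE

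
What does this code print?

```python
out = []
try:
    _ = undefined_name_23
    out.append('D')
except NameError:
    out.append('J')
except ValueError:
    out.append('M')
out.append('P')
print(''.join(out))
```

Execution trace: 'J' (except NameError) → 'P' (after the try/except). Output: JP

Answer: JP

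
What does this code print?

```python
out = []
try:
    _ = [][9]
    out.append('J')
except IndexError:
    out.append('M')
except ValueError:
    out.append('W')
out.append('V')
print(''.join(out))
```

Execution trace: 'M' (except IndexError) → 'V' (after the try/except). Output: MV

Answer: MV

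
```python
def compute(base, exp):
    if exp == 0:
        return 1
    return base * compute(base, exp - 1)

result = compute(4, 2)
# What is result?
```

compute(4, 2) = 4 * 4 = 16

Answer: 16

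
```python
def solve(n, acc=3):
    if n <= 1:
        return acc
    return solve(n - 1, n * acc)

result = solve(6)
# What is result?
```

Accumulator trace (n, acc): (6, 3) -> (5, 18) -> (4, 90) -> (3, 360) -> (2, 1080) -> (1, 2160) -> return 2160

Answer: 2160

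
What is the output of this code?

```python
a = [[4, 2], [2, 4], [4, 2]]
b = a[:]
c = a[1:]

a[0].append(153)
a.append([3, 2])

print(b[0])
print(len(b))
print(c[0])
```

Key concept: slice with nested mutation.
Step by step:
`a = [[4, 2], [2, 4], [4, 2]]` → a = [[4, 2], [2, 4], [4, 2]]
`b = a[:]` → b = [[4, 2], [2, 4], [4, 2]]
`c = a[1:]` → c = [[2, 4], [4, 2]]
`a[0].append(153)` → a = [[4, 2, 153], [2, 4], [4, 2]]; b = [[4, 2, 153], [2, 4], [4, 2]]
`a.append([3, 2])` → a = [[4, 2, 153], [2, 4], [4, 2], [3, 2]]
`print(b[0])` → prints [4, 2, 153]
`print(len(b))` → prints 3
`print(c[0])` → prints [2, 4]

Answer:
[4, 2, 153]
3
[2, 4]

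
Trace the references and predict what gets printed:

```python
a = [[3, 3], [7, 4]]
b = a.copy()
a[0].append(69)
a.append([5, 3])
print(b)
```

Key concept: shallow copy with nested lists.
Step by step:
`a = [[3, 3], [7, 4]]` → a = [[3, 3], [7, 4]]
`b = a.copy()` → b = [[3, 3], [7, 4]]
`a[0].append(69)` → a = [[3, 3, 69], [7, 4]]; b = [[3, 3, 69], [7, 4]]
`a.append([5, 3])` → a = [[3, 3, 69], [7, 4], [5, 3]]
`print(b)` → prints [[3, 3, 69], [7, 4]]

Answer: [[3, 3, 69], [7, 4]]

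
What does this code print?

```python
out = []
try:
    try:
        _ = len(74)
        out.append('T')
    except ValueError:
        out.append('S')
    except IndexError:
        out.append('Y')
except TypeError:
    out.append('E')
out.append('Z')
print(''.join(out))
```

Execution trace: 'E' (outer except TypeError) → 'Z' (after the try/except). Output: EZ

Answer: EZ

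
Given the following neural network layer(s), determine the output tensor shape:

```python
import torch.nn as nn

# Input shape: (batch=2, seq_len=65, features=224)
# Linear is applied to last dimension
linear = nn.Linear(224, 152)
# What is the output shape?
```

Input: (2, 65, 224) -> Output: (2, 65, 152)

Answer: (2, 65, 152)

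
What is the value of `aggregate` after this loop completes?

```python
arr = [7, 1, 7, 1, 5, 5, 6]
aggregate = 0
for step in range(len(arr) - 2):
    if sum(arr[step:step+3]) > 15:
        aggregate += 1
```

Count windows with sum > 15
`aggregate` takes the values: 0 → 1

Answer: 1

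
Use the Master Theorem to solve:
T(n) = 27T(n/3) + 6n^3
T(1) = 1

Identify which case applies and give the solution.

a=27, b=3, f(n)=6n^3. log_3(27) = 3. Since c=3 = 3, Case 2 applies: T(n) = Θ(n^log_b(a) · log n) = O(n^3 log n).

Answer: O(n^3 log n) - Case 2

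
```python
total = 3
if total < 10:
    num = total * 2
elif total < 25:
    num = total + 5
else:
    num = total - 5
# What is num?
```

Trace:
`total = 3` → total = 3
`if total < 10: ...` → total < 10 is True → num = 6
So num = 6

Answer: 6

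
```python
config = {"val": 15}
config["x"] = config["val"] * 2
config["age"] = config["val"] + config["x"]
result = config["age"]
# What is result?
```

Trace:
`config = {"val": 15}` → config = {'val': 15}
`config["x"] = config["val"] * 2` → config = {'val': 15, 'x': 30}
`config["age"] = config["val"] + config["x"]` → config = {'val': 15, 'x': 30, 'age': 45}
`result = config["age"]` → result = 45
So result = 45

Answer: 45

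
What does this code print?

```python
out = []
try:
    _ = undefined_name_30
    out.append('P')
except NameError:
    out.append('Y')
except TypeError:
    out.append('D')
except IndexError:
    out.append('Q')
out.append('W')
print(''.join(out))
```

Execution trace: 'Y' (except NameError) → 'W' (after the try/except). Output: YW

Answer: YW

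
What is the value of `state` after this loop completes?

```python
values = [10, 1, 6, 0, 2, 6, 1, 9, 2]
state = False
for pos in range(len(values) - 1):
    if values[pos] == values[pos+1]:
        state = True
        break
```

Check consecutive duplicates in [10, 1, 6, 0, 2, 6, 1, 9, 2]
`state` takes the values: False

Answer: False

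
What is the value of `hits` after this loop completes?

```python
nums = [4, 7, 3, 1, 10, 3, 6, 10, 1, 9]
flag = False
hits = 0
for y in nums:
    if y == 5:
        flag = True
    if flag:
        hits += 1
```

Count elements after first 5 in [4, 7, 3, 1, 10, 3, 6, 10, 1, 9]
`hits` takes the values: 0

Answer: 0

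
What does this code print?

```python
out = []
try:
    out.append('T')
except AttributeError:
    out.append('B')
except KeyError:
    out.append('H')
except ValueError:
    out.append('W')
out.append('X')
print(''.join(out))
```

Execution trace: 'T' (try body, no exception) → 'X' (after the try/except). Output: TX

Answer: TX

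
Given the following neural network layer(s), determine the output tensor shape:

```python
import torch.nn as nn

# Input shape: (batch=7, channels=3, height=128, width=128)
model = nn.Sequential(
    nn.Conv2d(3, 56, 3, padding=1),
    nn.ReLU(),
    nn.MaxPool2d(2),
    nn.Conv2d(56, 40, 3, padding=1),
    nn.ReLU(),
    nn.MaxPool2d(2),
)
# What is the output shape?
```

Input: (7, 3, 128, 128) -> after first Conv2d: (7, 56, 128, 128) -> after first MaxPool2d: (7, 56, 64, 64) -> after second Conv2d: (7, 40, 64, 64) -> Output: (7, 40, 32, 32)

Answer: (7, 40, 32, 32)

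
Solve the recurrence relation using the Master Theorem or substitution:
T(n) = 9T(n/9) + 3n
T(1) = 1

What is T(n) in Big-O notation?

By Master Theorem: a=9, b=9, f(n)=3n. Since log_9(9) = 1 and f(n) = Θ(n^1), Case 2 applies. T(n) = O(n log n).

Answer: O(n log n)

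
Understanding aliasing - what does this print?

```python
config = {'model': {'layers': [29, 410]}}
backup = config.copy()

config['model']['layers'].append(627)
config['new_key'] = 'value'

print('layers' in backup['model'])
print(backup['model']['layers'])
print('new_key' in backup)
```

Key concept: shallow copy gotcha with nested dict.
Step by step:
`config = {'model': {'layers': [29, 410]}}` → config = {'model': {'layers': [29, 410]}}
`backup = config.copy()` → backup = {'model': {'layers': [29, 410]}}
`config['model']['layers'].append(627)` → config = {'model': {'layers': [29, 410, 627]}}; backup = {'model': {'layers': [29, 410, 627]}}
`config['new_key'] = 'value'` → config = {'model': {'layers': [29, 410, 627]}, 'new_key': 'value'}
`print('layers' in backup['model'])` → prints True
`print(backup['model']['layers'])` → prints [29, 410, 627]
`print('new_key' in backup)` → prints False

Answer:
True
[29, 410, 627]
False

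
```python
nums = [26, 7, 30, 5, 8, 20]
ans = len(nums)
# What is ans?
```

Trace:
`nums = [26, 7, 30, 5, 8, 20]` → nums = [26, 7, 30, 5, 8, 20]
`ans = len(nums)` → ans = 6
So ans = 6

Answer: 6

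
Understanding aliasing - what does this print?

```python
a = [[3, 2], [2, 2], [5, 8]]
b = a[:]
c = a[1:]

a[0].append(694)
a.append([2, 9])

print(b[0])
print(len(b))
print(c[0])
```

Key concept: slice with nested mutation.
Step by step:
`a = [[3, 2], [2, 2], [5, 8]]` → a = [[3, 2], [2, 2], [5, 8]]
`b = a[:]` → b = [[3, 2], [2, 2], [5, 8]]
`c = a[1:]` → c = [[2, 2], [5, 8]]
`a[0].append(694)` → a = [[3, 2, 694], [2, 2], [5, 8]]; b = [[3, 2, 694], [2, 2], [5, 8]]
`a.append([2, 9])` → a = [[3, 2, 694], [2, 2], [5, 8], [2, 9]]
`print(b[0])` → prints [3, 2, 694]
`print(len(b))` → prints 3
`print(c[0])` → prints [2, 2]

Answer:
[3, 2, 694]
3
[2, 2]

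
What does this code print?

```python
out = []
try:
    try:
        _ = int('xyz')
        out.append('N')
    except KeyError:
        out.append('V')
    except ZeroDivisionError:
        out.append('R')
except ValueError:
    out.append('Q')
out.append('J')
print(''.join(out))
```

Execution trace: 'Q' (outer except ValueError) → 'J' (after the try/except). Output: QJ

Answer: QJ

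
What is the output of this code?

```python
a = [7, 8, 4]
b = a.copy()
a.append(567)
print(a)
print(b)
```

Key concept: list.copy() creates independent copy.
Step by step:
`a = [7, 8, 4]` → a = [7, 8, 4]
`b = a.copy()` → b = [7, 8, 4]
`a.append(567)` → a = [7, 8, 4, 567]
`print(a)` → prints [7, 8, 4, 567]
`print(b)` → prints [7, 8, 4]

Answer:
[7, 8, 4, 567]
[7, 8, 4]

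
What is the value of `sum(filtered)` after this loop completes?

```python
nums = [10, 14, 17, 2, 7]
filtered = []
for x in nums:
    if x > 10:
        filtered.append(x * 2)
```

Sum of doubled values > 10
`filtered` takes the values: [] → [28] → [28, 34]
So `sum(filtered)` = 62

Answer: 62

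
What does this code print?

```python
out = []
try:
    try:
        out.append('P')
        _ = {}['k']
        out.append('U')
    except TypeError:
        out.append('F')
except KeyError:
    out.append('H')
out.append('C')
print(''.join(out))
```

Execution trace: 'P' (try body) → 'H' (outer except KeyError) → 'C' (after the try/except). Output: PHC

Answer: PHC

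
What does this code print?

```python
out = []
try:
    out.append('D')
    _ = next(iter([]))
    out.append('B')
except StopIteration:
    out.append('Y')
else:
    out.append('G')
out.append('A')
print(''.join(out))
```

Execution trace: 'D' (try body) → 'Y' (except StopIteration) → 'A' (after the try/except). Output: DYA

Answer: DYA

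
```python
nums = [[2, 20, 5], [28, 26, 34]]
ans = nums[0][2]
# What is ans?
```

Trace:
`nums = [[2, 20, 5], [28, 26, 34]]` → nums = [[2, 20, 5], [28, 26, 34]]
`ans = nums[0][2]` → ans = 5
So ans = 5

Answer: 5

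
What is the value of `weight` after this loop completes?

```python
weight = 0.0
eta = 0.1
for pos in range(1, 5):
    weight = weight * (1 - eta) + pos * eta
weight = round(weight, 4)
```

Moving average with lr=0.1
`weight` takes the values: 0.0 → 0.1 → 0.29 → 0.561 → 0.9049

Answer: 0.9049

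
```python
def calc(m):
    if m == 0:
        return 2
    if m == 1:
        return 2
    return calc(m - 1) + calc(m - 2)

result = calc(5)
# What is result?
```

Build up from base cases: calc(0)=2, calc(1)=2, calc(2)=4, calc(3)=6, calc(4)=10, calc(5)=16

Answer: 16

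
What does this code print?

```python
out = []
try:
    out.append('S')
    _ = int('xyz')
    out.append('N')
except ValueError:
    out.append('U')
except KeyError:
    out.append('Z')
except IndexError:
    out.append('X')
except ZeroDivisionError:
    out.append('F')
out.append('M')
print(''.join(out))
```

Execution trace: 'S' (try body) → 'U' (except ValueError) → 'M' (after the try/except). Output: SUM

Answer: SUM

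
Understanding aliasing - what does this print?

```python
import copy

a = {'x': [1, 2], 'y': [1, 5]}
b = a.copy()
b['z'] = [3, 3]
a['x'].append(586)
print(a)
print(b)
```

Key concept: shallow copy of dict with mutable values.
Step by step:
`a = {'x': [1, 2], 'y': [1, 5]}` → a = {'x': [1, 2], 'y': [1, 5]}
`b = a.copy()` → b = {'x': [1, 2], 'y': [1, 5]}
`b['z'] = [3, 3]` → b = {'x': [1, 2], 'y': [1, 5], 'z': [3, 3]}
`a['x'].append(586)` → a = {'x': [1, 2, 586], 'y': [1, 5]}; b = {'x': [1, 2, 586], 'y': [1, 5], 'z': [3, 3]}
`print(a)` → prints {'x': [1, 2, 586], 'y': [1, 5]}
`print(b)` → prints {'x': [1, 2, 586], 'y': [1, 5], 'z': [3, 3]}

Answer:
{'x': [1, 2, 586], 'y': [1, 5]}
{'x': [1, 2, 586], 'y': [1, 5], 'z': [3, 3]}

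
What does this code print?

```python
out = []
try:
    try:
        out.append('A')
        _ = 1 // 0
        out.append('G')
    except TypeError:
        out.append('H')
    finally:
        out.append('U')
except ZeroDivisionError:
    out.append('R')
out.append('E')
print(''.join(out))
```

Execution trace: 'A' (try body) → 'U' (finally) → 'R' (outer except ZeroDivisionError) → 'E' (after the try/except). Output: AURE

Answer: AURE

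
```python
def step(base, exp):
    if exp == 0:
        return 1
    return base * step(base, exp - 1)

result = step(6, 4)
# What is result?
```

step(6, 4) = 6 * 6 * 6 * 6 = 1296

Answer: 1296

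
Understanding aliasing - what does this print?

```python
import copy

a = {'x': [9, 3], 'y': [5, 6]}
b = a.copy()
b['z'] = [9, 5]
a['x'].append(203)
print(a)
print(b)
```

Key concept: shallow copy of dict with mutable values.
Step by step:
`a = {'x': [9, 3], 'y': [5, 6]}` → a = {'x': [9, 3], 'y': [5, 6]}
`b = a.copy()` → b = {'x': [9, 3], 'y': [5, 6]}
`b['z'] = [9, 5]` → b = {'x': [9, 3], 'y': [5, 6], 'z': [9, 5]}
`a['x'].append(203)` → a = {'x': [9, 3, 203], 'y': [5, 6]}; b = {'x': [9, 3, 203], 'y': [5, 6], 'z': [9, 5]}
`print(a)` → prints {'x': [9, 3, 203], 'y': [5, 6]}
`print(b)` → prints {'x': [9, 3, 203], 'y': [5, 6], 'z': [9, 5]}

Answer:
{'x': [9, 3, 203], 'y': [5, 6]}
{'x': [9, 3, 203], 'y': [5, 6], 'z': [9, 5]}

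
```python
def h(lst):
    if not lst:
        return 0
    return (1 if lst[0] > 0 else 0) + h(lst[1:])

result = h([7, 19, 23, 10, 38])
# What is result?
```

Count of positive elements in [7, 19, 23, 10, 38] = 5

Answer: 5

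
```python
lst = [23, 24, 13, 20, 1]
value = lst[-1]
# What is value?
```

Trace:
`lst = [23, 24, 13, 20, 1]` → lst = [23, 24, 13, 20, 1]
`value = lst[-1]` → value = 1
So value = 1

Answer: 1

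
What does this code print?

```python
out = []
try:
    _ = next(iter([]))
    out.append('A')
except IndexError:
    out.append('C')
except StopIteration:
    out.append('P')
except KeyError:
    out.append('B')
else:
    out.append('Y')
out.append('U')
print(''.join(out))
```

Execution trace: 'P' (except StopIteration) → 'U' (after the try/except). Output: PU

Answer: PU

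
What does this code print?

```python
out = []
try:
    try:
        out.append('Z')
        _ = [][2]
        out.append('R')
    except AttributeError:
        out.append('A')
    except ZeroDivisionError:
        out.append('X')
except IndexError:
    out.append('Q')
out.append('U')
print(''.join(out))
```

Execution trace: 'Z' (inner try body) → 'Q' (outer except IndexError) → 'U' (after the try/except). Output: ZQU

Answer: ZQU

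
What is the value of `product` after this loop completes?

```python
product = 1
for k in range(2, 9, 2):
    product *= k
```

Product of even numbers 2 to 8
`product` takes the values: 1 → 2 → 8 → 48 → 384

Answer: 384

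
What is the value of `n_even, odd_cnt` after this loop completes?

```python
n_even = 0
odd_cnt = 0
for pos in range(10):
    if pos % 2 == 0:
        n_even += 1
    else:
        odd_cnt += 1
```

Count evens and odds in range(10)
`n_even, odd_cnt` takes the values: (0, 0) → (1, 0) → (1, 1) → (2, 1) → (2, 2) → (3, 2) → (3, 3) → (4, 3) → (4, 4) → (5, 4) → (5, 5)

Answer: 5, 5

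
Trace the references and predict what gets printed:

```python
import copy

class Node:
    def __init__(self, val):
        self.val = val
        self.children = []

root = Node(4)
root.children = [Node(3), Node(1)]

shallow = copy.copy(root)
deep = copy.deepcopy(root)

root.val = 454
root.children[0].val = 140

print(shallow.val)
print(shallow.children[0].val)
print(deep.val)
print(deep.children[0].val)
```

Key concept: deep copy with custom objects.
Step by step:
`root = Node(4)` → root = Node(val=4, children=[])
`root.children = [Node(3), Node(1)]` → root = Node(val=4, children=[Node(val=3, children=[]), Node(val=1, children=[])])
`shallow = copy.copy(root)` → shallow = Node(val=4, children=[Node(val=3, children=[]), Node(val=1, children=[])])
`deep = copy.deepcopy(root)` → deep = Node(val=4, children=[Node(val=3, children=[]), Node(val=1, children=[])])
`root.val = 454` → root = Node(val=454, children=[Node(val=3, children=[]), Node(val=1, children=[])])
`root.children[0].val = 140` → root = Node(val=454, children=[Node(val=140, children=[]), Node(val=1, children=[])]); shallow = Node(val=4, children=[Node(val=140, children=[]), Node(val=1, children=[])])
`print(shallow.val)` → prints 4
`print(shallow.children[0].val)` → prints 140
`print(deep.val)` → prints 4
`print(deep.children[0].val)` → prints 3

Answer:
4
140
4
3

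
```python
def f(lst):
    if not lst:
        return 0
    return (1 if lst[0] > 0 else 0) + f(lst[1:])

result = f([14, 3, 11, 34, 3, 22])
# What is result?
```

Count of positive elements in [14, 3, 11, 34, 3, 22] = 6

Answer: 6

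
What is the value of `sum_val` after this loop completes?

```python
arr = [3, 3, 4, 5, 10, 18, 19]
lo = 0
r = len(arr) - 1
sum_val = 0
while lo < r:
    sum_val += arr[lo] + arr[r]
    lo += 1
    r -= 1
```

Sum of pairs from ends
`sum_val` takes the values: 0 → 22 → 43 → 57

Answer: 57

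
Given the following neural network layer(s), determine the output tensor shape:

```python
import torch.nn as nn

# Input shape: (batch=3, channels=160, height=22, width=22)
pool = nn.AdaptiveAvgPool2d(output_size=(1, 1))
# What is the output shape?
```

Input: (3, 160, 22, 22) -> Output: (3, 160, 1, 1)

Answer: (3, 160, 1, 1)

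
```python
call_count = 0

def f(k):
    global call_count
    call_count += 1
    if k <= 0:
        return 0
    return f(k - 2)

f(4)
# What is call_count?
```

Linear recursion stepping by 2: 3 calls from k=4 down to ≤0.

Answer: 3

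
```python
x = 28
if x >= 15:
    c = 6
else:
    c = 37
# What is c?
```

Trace:
`x = 28` → x = 28
`if x >= 15: ...` → x >= 15 is True → c = 6
So c = 6

Answer: 6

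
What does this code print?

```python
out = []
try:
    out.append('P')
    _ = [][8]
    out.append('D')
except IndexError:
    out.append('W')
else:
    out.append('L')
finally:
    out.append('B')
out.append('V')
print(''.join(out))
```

Execution trace: 'P' (try body) → 'W' (except IndexError) → 'B' (finally) → 'V' (after the try/except). Output: PWBV

Answer: PWBV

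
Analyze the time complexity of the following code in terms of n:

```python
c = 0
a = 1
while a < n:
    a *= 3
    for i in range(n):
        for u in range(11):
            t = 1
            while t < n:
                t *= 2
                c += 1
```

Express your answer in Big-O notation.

Each loop level contributes: log n × n × 1 × log n. Multiplying the contributions gives O(n log² n).

Answer: O(n log² n)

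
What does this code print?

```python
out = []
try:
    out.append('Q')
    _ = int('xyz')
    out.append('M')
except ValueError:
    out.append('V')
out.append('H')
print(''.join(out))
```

Execution trace: 'Q' (try body) → 'V' (except ValueError) → 'H' (after the try/except). Output: QVH

Answer: QVH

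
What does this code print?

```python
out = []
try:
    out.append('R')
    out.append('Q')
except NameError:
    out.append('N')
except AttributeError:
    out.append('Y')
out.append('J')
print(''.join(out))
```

Execution trace: 'R' (try body) → 'Q' (try body, no exception) → 'J' (after the try/except). Output: RQJ

Answer: RQJ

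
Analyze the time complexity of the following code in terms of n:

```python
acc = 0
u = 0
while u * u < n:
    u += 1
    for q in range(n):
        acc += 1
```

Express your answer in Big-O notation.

Each loop level contributes: √n × n. Multiplying the contributions gives O(n√n).

Answer: O(n√n)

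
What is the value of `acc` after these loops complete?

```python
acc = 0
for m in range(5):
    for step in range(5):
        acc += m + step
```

Sum of all m+step for m,step in 5x5
`acc` takes the values: 0 → 1 → 3 → 6 → 10 → 11 → 13 → 16 → 20 → 25 → 27 → 30 → 34 → 39 → 45 → 48 → 52 → 57 → 63 → 70 → 74 → 79 → 85 → 92 → 100

Answer: 100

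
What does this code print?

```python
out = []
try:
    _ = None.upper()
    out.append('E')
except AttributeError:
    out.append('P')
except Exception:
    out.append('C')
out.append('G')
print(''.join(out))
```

Execution trace: 'P' (except AttributeError) → 'G' (after the try/except). Output: PG

Answer: PG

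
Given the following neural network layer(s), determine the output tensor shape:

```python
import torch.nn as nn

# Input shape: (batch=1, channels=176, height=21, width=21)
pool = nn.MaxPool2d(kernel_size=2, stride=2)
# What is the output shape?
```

Input: (1, 176, 21, 21) -> Output: (1, 176, 10, 10)

Answer: (1, 176, 10, 10)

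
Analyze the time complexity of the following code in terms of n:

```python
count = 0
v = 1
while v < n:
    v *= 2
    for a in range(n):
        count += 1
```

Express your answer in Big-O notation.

Each loop level contributes: log n × n. Multiplying the contributions gives O(n log n).

Answer: O(n log n)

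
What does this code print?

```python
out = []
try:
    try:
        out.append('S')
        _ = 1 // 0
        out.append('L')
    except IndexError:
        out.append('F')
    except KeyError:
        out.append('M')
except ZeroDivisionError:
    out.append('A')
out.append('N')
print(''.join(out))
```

Execution trace: 'S' (try body) → 'A' (outer except ZeroDivisionError) → 'N' (after the try/except). Output: SAN

Answer: SAN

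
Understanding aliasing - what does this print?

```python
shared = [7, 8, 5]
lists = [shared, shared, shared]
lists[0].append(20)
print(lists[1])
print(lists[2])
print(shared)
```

Key concept: list of same reference.
Step by step:
`shared = [7, 8, 5]` → shared = [7, 8, 5]
`lists = [shared, shared, shared]` → lists = [[7, 8, 5], [7, 8, 5], [7, 8, 5]]
`lists[0].append(20)` → shared = [7, 8, 5, 20]; lists = [[7, 8, 5, 20], [7, 8, 5, 20], [7, 8, 5, 20]]
`print(lists[1])` → prints [7, 8, 5, 20]
`print(lists[2])` → prints [7, 8, 5, 20]
`print(shared)` → prints [7, 8, 5, 20]

Answer:
[7, 8, 5, 20]
[7, 8, 5, 20]
[7, 8, 5, 20]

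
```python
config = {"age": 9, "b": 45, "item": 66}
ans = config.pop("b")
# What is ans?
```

Trace:
`config = {"age": 9, "b": 45, "item": 66}` → config = {'age': 9, 'b': 45, 'item': 66}
`ans = config.pop("b")` → config = {'age': 9, 'item': 66}; ans = 45
So ans = 45

Answer: 45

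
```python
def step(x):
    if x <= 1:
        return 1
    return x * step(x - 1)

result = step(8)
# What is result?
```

step(8) = 8 * 7 * 6 * 5 * 4 * 3 * 2 * 1 = 40320

Answer: 40320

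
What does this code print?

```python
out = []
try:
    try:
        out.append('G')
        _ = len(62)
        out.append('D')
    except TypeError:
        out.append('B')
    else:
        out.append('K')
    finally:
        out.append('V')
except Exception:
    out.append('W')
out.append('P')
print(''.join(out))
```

Execution trace: 'G' (inner try body) → 'B' (inner except TypeError) → 'V' (inner finally) → 'P' (after the try/except). Output: GBVP

Answer: GBVP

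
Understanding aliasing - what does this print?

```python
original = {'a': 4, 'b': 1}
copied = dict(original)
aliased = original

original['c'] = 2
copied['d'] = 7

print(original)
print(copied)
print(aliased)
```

Key concept: dict() creates copy, assignment creates alias.
Step by step:
`original = {'a': 4, 'b': 1}` → original = {'a': 4, 'b': 1}
`copied = dict(original)` → copied = {'a': 4, 'b': 1}
`aliased = original` → aliased = {'a': 4, 'b': 1} (same object as original)
`original['c'] = 2` → original = {'a': 4, 'b': 1, 'c': 2} (same object as aliased); aliased = {'a': 4, 'b': 1, 'c': 2} (same object as original)
`copied['d'] = 7` → copied = {'a': 4, 'b': 1, 'd': 7}
`print(original)` → prints {'a': 4, 'b': 1, 'c': 2}
`print(copied)` → prints {'a': 4, 'b': 1, 'd': 7}
`print(aliased)` → prints {'a': 4, 'b': 1, 'c': 2}

Answer:
{'a': 4, 'b': 1, 'c': 2}
{'a': 4, 'b': 1, 'd': 7}
{'a': 4, 'b': 1, 'c': 2}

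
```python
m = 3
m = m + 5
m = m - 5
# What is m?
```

Trace:
`m = 3` → m = 3
`m = m + 5` → m = 8
`m = m - 5` → m = 3
So m = 3

Answer: 3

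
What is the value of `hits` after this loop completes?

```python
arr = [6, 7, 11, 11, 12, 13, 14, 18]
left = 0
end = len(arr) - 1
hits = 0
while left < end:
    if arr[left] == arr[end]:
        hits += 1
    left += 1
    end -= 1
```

Count matching pairs from ends
`hits` takes the values: 0

Answer: 0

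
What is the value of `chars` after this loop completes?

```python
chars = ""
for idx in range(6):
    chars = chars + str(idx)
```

Concatenate digits 0 to 5
`chars` takes the values: "" → "0" → "01" → "012" → "0123" → "01234" → "012345"

Answer: "012345"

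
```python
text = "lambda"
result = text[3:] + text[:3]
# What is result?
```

Trace:
`text = "lambda"` → text = 'lambda'
`result = text[3:] + text[:3]` → result = 'bdalam'
So result = 'bdalam'

Answer: 'bdalam'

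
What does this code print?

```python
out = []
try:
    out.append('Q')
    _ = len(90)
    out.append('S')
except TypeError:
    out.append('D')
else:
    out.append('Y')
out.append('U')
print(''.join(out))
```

Execution trace: 'Q' (try body) → 'D' (except TypeError) → 'U' (after the try/except). Output: QDU

Answer: QDU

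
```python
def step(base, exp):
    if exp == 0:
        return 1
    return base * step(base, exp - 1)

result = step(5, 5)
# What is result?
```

step(5, 5) = 5 * 5 * 5 * 5 * 5 = 3125

Answer: 3125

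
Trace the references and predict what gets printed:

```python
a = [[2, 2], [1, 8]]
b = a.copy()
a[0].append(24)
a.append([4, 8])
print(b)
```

Key concept: shallow copy with nested lists.
Step by step:
`a = [[2, 2], [1, 8]]` → a = [[2, 2], [1, 8]]
`b = a.copy()` → b = [[2, 2], [1, 8]]
`a[0].append(24)` → a = [[2, 2, 24], [1, 8]]; b = [[2, 2, 24], [1, 8]]
`a.append([4, 8])` → a = [[2, 2, 24], [1, 8], [4, 8]]
`print(b)` → prints [[2, 2, 24], [1, 8]]

Answer: [[2, 2, 24], [1, 8]]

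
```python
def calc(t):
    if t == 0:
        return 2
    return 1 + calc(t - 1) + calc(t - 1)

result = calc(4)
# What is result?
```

calc(t) = 1 + 2·calc(t-1), calc(0)=2. Closed form: (2+1)·2^4 - 1 = 47.

Answer: 47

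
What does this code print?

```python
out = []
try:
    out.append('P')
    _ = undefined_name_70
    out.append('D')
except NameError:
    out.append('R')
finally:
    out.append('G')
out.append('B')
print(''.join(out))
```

Execution trace: 'P' (try body) → 'R' (except NameError) → 'G' (finally) → 'B' (after the try/except). Output: PRGB

Answer: PRGB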